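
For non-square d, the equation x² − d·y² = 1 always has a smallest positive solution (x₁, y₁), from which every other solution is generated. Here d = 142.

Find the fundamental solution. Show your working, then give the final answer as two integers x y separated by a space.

[11; 1,10,1,22] for √142; ℓ=4 ⇒ convergent index 3
k=0  a_k=11  p_k/q_k = 11/1
k=1  a_k=1  p_k/q_k = 12/1
k=2  a_k=10  p_k/q_k = 131/11
k=3  a_k=1  p_k/q_k = 143/12
fundamental: x₁=143, y₁=12  (since 20449 − 142·144 = 1)

143 12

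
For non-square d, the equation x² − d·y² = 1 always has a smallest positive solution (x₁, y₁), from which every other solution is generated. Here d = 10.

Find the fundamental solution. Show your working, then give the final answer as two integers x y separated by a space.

19 6

d=10: √d = [3; 6] (ℓ=1, odd), read p_1/q_1
a_0=3:  p_0=3·1+0=3,  q_0=3·0+1=1
a_1=6:  p_1=6·3+1=19,  q_1=6·1+0=6
(x₁, y₁) = (19, 6);  19² − 10·6² = 1 ✓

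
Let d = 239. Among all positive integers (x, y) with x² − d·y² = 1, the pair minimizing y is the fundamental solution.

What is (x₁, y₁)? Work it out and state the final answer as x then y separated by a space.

6195120 400729

d=239: √d = [15; 2,5,1,2,4,15,4,2,1,5,2,30] (ℓ=12, even), read p_11/q_11
i=0: a=15 ⇒ p=15, q=1
i=1: a=2 ⇒ p=31, q=2
i=2: a=5 ⇒ p=170, q=11
i=3: a=1 ⇒ p=201, q=13
…
i=5: a=4 ⇒ p=2489, q=161
i=6: a=15 ⇒ p=37907, q=2452
…
i=8: a=2 ⇒ p=346141, q=22390
…
i=10: a=5 ⇒ p=2847431, q=184185
i=11: a=2 ⇒ p=6195120, q=400729
fundamental: x₁=6195120, y₁=400729  (since 38379511814400 − 239·160583731441 = 1)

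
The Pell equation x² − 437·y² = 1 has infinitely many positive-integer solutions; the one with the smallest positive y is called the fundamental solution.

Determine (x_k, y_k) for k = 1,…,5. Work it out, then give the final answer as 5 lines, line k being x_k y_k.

d=437: √d = [20; 1,9,2,9,1,40] (ℓ=6, even), read p_5/q_5
a_0=20:  p_0=20·1+0=20,  q_0=20·0+1=1
…
a_2=9:  p_2=9·21+20=209,  q_2=9·1+1=10
a_3=2:  p_3=2·209+21=439,  q_3=2·10+1=21
a_4=9:  p_4=9·439+209=4160,  q_4=9·21+10=199
a_5=1:  p_5=1·4160+439=4599,  q_5=1·199+21=220
→ (4599, 220).  Check: 4599²=21150801, 437·220²=21150800, difference 1.
(x_2, y_2) = (4599·4599 + 437·220·220, 4599·220 + 220·4599) = (42301601, 2023560)
(x_3, y_3) = (4599·42301601 + 437·220·2023560, 4599·2023560 + 220·42301601) = (389090121399, 18612704660)
(x_4, y_4) = (4599·389090121399 + 437·220·18612704660, 4599·18612704660 + 220·389090121399) = (3578850894326401, 171199655439120)
(x_5, y_5) = (4599·3578850894326401 + 437·220·171199655439120, 4599·171199655439120 + 220·3578850894326401) = (32918270136924114999, 1574694412116321100)

4599 220
42301601 2023560
389090121399 18612704660
3578850894326401 171199655439120
32918270136924114999 1574694412116321100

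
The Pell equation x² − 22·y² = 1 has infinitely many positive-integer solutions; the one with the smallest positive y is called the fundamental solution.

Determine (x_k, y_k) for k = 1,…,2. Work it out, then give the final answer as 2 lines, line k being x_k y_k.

d=22: √d = [4; 1,2,4,2,1,8] (ℓ=6, even), read p_5/q_5
a_0=4:  p_0=4·1+0=4,  q_0=4·0+1=1
a_1=1:  p_1=1·4+1=5,  q_1=1·1+0=1
a_2=2:  p_2=2·5+4=14,  q_2=2·1+1=3
…
a_4=2:  p_4=2·61+14=136,  q_4=2·13+3=29
a_5=1:  p_5=1·136+61=197,  q_5=1·29+13=42
→ (197, 42).  Check: 197²=38809, 22·42²=38808, difference 1.
(x_2, y_2) = (197·197 + 22·42·42, 197·42 + 42·197) = (77617, 16548)

197 42
77617 16548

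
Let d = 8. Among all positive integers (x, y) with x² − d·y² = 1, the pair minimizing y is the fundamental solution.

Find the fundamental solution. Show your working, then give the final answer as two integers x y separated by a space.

[2; 1,4] for √8; ℓ=2 ⇒ convergent index 1
a_0=2:  p_0=2·1+0=2,  q_0=2·0+1=1
a_1=1:  p_1=1·2+1=3,  q_1=1·1+0=1
→ (3, 1).  Check: 3²=9, 8·1²=8, difference 1.

3 1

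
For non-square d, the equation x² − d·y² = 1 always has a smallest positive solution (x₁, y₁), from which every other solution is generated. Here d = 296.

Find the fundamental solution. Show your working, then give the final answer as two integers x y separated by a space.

√296 → a₀=17, period (4,1,7,1,4,34); ℓ=6 even so k=5
step 0: (17, 1)  from 17·(1,0) + (0,1)
step 1: (69, 4)  from 4·(17,1) + (1,0)
…
step 4: (757, 44)  from 1·(671,39) + (86,5)
step 5: (3699, 215)  from 4·(757,44) + (671,39)
(x₁, y₁) = (3699, 215);  3699² − 296·215² = 1 ✓

3699 215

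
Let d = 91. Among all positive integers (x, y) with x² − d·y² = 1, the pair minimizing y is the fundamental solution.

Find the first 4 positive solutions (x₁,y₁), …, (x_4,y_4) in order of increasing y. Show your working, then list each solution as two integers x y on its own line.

1574 165
4954951 519420
15598184174 1635133995
49103078824801 5147401296840

√91 = [9; 1,1,5,1,5,1,1,18, …], period ℓ=8 (even) → k=7
k=0  a_k=9  p_k/q_k = 9/1
…
k=2  a_k=1  p_k/q_k = 19/2
k=3  a_k=5  p_k/q_k = 105/11
…
k=5  a_k=5  p_k/q_k = 725/76
k=6  a_k=1  p_k/q_k = 849/89
k=7  a_k=1  p_k/q_k = 1574/165
(x₁, y₁) = (1574, 165);  1574² − 91·165² = 1 ✓
k=2:  x_2 = 1574·1574+91·165·165 = 4954951,  y_2 = 1574·165+165·1574 = 519420
k=3:  x_3 = 1574·4954951+91·165·519420 = 15598184174,  y_3 = 1574·519420+165·4954951 = 1635133995
k=4:  x_4 = 1574·15598184174+91·165·1635133995 = 49103078824801,  y_4 = 1574·1635133995+165·15598184174 = 5147401296840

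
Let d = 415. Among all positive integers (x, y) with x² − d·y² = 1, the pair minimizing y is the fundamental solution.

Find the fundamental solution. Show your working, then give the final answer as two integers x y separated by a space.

18412804 903849

[20; 2,1,2,4,6,…,1,2,40] for √415; ℓ=16 ⇒ convergent index 15
k=0  a_k=20  p_k/q_k = 20/1
…
k=2  a_k=1  p_k/q_k = 61/3
…
k=5  a_k=6  p_k/q_k = 4441/218
…
k=7  a_k=1  p_k/q_k = 9595/471
…
k=9  a_k=1  p_k/q_k = 43534/2137
k=10  a_k=1  p_k/q_k = 77473/3803
…
k=12  a_k=4  p_k/q_k = 2110961/103623
k=13  a_k=2  p_k/q_k = 4730294/232201
k=14  a_k=1  p_k/q_k = 6841255/335824
k=15  a_k=2  p_k/q_k = 18412804/903849
→ (18412804, 903849).  Check: 18412804²=339031351142416, 415·903849²=339031351142415, difference 1.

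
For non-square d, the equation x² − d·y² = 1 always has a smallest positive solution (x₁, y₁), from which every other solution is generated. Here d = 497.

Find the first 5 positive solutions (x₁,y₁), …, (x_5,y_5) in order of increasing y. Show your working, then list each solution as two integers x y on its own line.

d=497: √d = [22; 3,2,2,5,6,5,2,2,3,44] (ℓ=10, even), read p_9/q_9
step 0: (22, 1)  from 22·(1,0) + (0,1)
step 1: (67, 3)  from 3·(22,1) + (1,0)
step 2: (156, 7)  from 2·(67,3) + (22,1)
…
step 4: (2051, 92)  from 5·(379,17) + (156,7)
…
step 8: (352750, 15823)  from 2·(143637,6443) + (65476,2937)
step 9: (1201887, 53912)  from 3·(352750,15823) + (143637,6443)
→ (1201887, 53912).  Check: 1201887²=1444532360769, 497·53912²=1444532360768, difference 1.
(x_2, y_2) = (1201887·1201887 + 497·53912·53912, 1201887·53912 + 53912·1201887) = (2889064721537, 129592263888)
(x_3, y_3) = (1201887·2889064721537 + 497·53912·129592263888, 1201887·129592263888 + 53912·2889064721537) = (6944658661946678751, 311510514535059400)
(x_4, y_4) = (1201887·6944658661946678751 + 497·53912·311510514535059400, 1201887·311510514535059400 + 53912·6944658661946678751) = (16693389930459326703284737, 748800875565868281911712)
(x_5, y_5) = (1201887·16693389930459326703284737 + 497·53912·748800875565868281911712, 1201887·748800875565868281911712 + 53912·16693389930459326703284737) = (40127136686692992928199618718687, 1799948075862157952969508541688)

1201887 53912
2889064721537 129592263888
6944658661946678751 311510514535059400
16693389930459326703284737 748800875565868281911712
40127136686692992928199618718687 1799948075862157952969508541688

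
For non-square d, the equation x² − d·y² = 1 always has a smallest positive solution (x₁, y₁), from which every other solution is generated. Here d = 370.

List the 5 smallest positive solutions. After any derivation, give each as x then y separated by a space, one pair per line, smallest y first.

213859 11118
91471343761 4755368724
39123940210553539 2033956799880714
16734013458886067250241 869959934526623861928
7157438768568706971928026499 372097523273824548176239590

[19; 4,4,38] for √370; ℓ=3 ⇒ convergent index 5
step 0: (19, 1)  from 19·(1,0) + (0,1)
…
step 2: (327, 17)  from 4·(77,4) + (19,1)
step 3: (12503, 650)  from 38·(327,17) + (77,4)
step 4: (50339, 2617)  from 4·(12503,650) + (327,17)
step 5: (213859, 11118)  from 4·(50339,2617) + (12503,650)
(x₁, y₁) = (213859, 11118);  213859² − 370·11118² = 1 ✓
(x_2, y_2) = (213859·213859 + 370·11118·11118, 213859·11118 + 11118·213859) = (91471343761, 4755368724)
(x_3, y_3) = (213859·91471343761 + 370·11118·4755368724, 213859·4755368724 + 11118·91471343761) = (39123940210553539, 2033956799880714)
(x_4, y_4) = (213859·39123940210553539 + 370·11118·2033956799880714, 213859·2033956799880714 + 11118·39123940210553539) = (16734013458886067250241, 869959934526623861928)
(x_5, y_5) = (213859·16734013458886067250241 + 370·11118·869959934526623861928, 213859·869959934526623861928 + 11118·16734013458886067250241) = (7157438768568706971928026499, 372097523273824548176239590)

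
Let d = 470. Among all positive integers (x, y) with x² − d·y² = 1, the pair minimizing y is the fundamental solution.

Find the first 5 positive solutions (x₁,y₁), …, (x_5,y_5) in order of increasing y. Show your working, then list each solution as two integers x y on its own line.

[21; 1,2,8,2,1,42] for √470; ℓ=6 ⇒ convergent index 5
i=0: a=21 ⇒ p=21, q=1
…
i=2: a=2 ⇒ p=65, q=3
…
i=4: a=2 ⇒ p=1149, q=53
i=5: a=1 ⇒ p=1691, q=78
(x₁, y₁) = (1691, 78);  1691² − 470·78² = 1 ✓
n=2: (1691,78)∘(1691,78) = (1691·1691+470·78·78, 1691·78+78·1691) = (5718961,263796)
n=3: (5718961,263796)∘(1691,78) = (1691·5718961+470·78·263796, 1691·263796+78·5718961) = (19341524411,892157994)
n=4: (19341524411,892157994)∘(1691,78) = (1691·19341524411+470·78·892157994, 1691·892157994+78·19341524411) = (65413029839041,3017278071912)
n=5: (65413029839041,3017278071912)∘(1691,78) = (1691·65413029839041+470·78·3017278071912, 1691·3017278071912+78·65413029839041) = (221226847574112251,10204433547048390)

1691 78
5718961 263796
19341524411 892157994
65413029839041 3017278071912
221226847574112251 10204433547048390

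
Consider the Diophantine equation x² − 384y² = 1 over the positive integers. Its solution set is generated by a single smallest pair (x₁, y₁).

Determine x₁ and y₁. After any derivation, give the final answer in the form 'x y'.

4801 245

d=384: √d = [19; 1,1,2,9,2,1,1,38] (ℓ=8, even), read p_7/q_7
a_0=19:  p_0=19·1+0=19,  q_0=19·0+1=1
a_1=1:  p_1=1·19+1=20,  q_1=1·1+0=1
a_2=1:  p_2=1·20+19=39,  q_2=1·1+1=2
a_3=2:  p_3=2·39+20=98,  q_3=2·2+1=5
a_4=9:  p_4=9·98+39=921,  q_4=9·5+2=47
a_5=2:  p_5=2·921+98=1940,  q_5=2·47+5=99
a_6=1:  p_6=1·1940+921=2861,  q_6=1·99+47=146
a_7=1:  p_7=1·2861+1940=4801,  q_7=1·146+99=245
→ (4801, 245).  Check: 4801²=23049601, 384·245²=23049600, difference 1.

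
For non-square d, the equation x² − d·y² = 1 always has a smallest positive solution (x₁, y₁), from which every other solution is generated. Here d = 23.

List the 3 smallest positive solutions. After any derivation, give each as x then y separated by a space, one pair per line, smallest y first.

d=23: √d = [4; 1,3,1,8] (ℓ=4, even), read p_3/q_3
k=0  a_k=4  p_k/q_k = 4/1
k=1  a_k=1  p_k/q_k = 5/1
k=2  a_k=3  p_k/q_k = 19/4
k=3  a_k=1  p_k/q_k = 24/5
→ (24, 5).  Check: 24²=576, 23·5²=575, difference 1.
(x_2, y_2) = (24·24 + 23·5·5, 24·5 + 5·24) = (1151, 240)
(x_3, y_3) = (24·1151 + 23·5·240, 24·240 + 5·1151) = (55224, 11515)

24 5
1151 240
55224 11515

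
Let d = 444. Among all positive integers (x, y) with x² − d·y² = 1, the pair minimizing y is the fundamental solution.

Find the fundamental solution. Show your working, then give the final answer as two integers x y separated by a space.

295 14

√444 → a₀=21, period (14,42); ℓ=2 even so k=1
i=0: a=21 ⇒ p=21, q=1
i=1: a=14 ⇒ p=295, q=14
(x₁, y₁) = (295, 14);  295² − 444·14² = 1 ✓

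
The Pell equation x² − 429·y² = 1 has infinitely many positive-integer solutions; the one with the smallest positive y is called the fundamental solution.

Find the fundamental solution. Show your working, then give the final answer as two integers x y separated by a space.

1524095 73584

d=429: √d = [20; 1,2,2,9,1,12,1,9,2,2,1,40] (ℓ=12, even), read p_11/q_11
a_0=20:  p_0=20·1+0=20,  q_0=20·0+1=1
a_1=1:  p_1=1·20+1=21,  q_1=1·1+0=1
a_2=2:  p_2=2·21+20=62,  q_2=2·1+1=3
…
a_4=9:  p_4=9·145+62=1367,  q_4=9·7+3=66
a_5=1:  p_5=1·1367+145=1512,  q_5=1·66+7=73
…
a_7=1:  p_7=1·19511+1512=21023,  q_7=1·942+73=1015
a_8=9:  p_8=9·21023+19511=208718,  q_8=9·1015+942=10077
a_9=2:  p_9=2·208718+21023=438459,  q_9=2·10077+1015=21169
a_10=2:  p_10=2·438459+208718=1085636,  q_10=2·21169+10077=52415
a_11=1:  p_11=1·1085636+438459=1524095,  q_11=1·52415+21169=73584
(x₁, y₁) = (1524095, 73584);  1524095² − 429·73584² = 1 ✓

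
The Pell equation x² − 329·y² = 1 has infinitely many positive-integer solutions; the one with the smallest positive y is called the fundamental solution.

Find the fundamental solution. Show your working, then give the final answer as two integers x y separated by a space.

√329 → a₀=18, period (7,4,2,1,1,4,1,1,2,4,7,36); ℓ=12 even so k=11
i=0: a=18 ⇒ p=18, q=1
i=1: a=7 ⇒ p=127, q=7
…
i=3: a=2 ⇒ p=1179, q=65
…
i=8: a=1 ⇒ p=29366, q=1619
i=9: a=2 ⇒ p=74857, q=4127
i=10: a=4 ⇒ p=328794, q=18127
i=11: a=7 ⇒ p=2376415, q=131016
→ (2376415, 131016).  Check: 2376415²=5647348252225, 329·131016²=5647348252224, difference 1.

2376415 131016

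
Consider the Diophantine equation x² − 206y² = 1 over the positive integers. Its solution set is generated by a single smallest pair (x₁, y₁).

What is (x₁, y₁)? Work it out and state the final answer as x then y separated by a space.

59535 4148

√206 = [14; 2,1,5,14,5,1,2,28, …], period ℓ=8 (even) → k=7
k=0  a_k=14  p_k/q_k = 14/1
k=1  a_k=2  p_k/q_k = 29/2
…
k=6  a_k=1  p_k/q_k = 20998/1463
k=7  a_k=2  p_k/q_k = 59535/4148
fundamental: x₁=59535, y₁=4148  (since 3544416225 − 206·17205904 = 1)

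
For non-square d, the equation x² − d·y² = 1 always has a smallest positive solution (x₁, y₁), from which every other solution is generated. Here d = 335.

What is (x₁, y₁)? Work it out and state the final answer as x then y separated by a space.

604 33

√335 → a₀=18, period (3,3,3,36); ℓ=4 even so k=3
step 0: (18, 1)  from 18·(1,0) + (0,1)
…
step 2: (183, 10)  from 3·(55,3) + (18,1)
step 3: (604, 33)  from 3·(183,10) + (55,3)
(x₁, y₁) = (604, 33);  604² − 335·33² = 1 ✓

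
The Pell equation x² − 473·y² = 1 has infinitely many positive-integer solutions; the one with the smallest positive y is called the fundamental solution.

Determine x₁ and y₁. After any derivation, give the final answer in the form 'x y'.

87 4

d=473: √d = [21; 1,2,1,42] (ℓ=4, even), read p_3/q_3
i=0: a=21 ⇒ p=21, q=1
…
i=2: a=2 ⇒ p=65, q=3
i=3: a=1 ⇒ p=87, q=4
(x₁, y₁) = (87, 4);  87² − 473·4² = 1 ✓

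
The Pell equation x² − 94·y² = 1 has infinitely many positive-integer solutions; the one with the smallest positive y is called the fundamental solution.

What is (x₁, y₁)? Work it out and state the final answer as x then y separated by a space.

2143295 221064

√94 → a₀=9, period (1,2,3,1,1,…,2,1,18); ℓ=16 even so k=15
step 0: (9, 1)  from 9·(1,0) + (0,1)
step 1: (10, 1)  from 1·(9,1) + (1,0)
…
step 8: (12953, 1336)  from 8·(1464,151) + (1241,128)
…
step 10: (85038, 8771)  from 5·(14417,1487) + (12953,1336)
step 11: (99455, 10258)  from 1·(85038,8771) + (14417,1487)
step 12: (184493, 19029)  from 1·(99455,10258) + (85038,8771)
step 13: (652934, 67345)  from 3·(184493,19029) + (99455,10258)
step 14: (1490361, 153719)  from 2·(652934,67345) + (184493,19029)
step 15: (2143295, 221064)  from 1·(1490361,153719) + (652934,67345)
→ (2143295, 221064).  Check: 2143295²=4593713457025, 94·221064²=4593713457024, difference 1.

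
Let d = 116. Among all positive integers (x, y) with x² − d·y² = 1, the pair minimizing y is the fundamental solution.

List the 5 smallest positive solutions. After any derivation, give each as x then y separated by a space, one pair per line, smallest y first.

√116 → a₀=10, period (1,3,2,1,4,1,2,3,1,20); ℓ=10 even so k=9
a_0=10:  p_0=10·1+0=10,  q_0=10·0+1=1
a_1=1:  p_1=1·10+1=11,  q_1=1·1+0=1
a_2=3:  p_2=3·11+10=43,  q_2=3·1+1=4
a_3=2:  p_3=2·43+11=97,  q_3=2·4+1=9
…
a_5=4:  p_5=4·140+97=657,  q_5=4·13+9=61
a_6=1:  p_6=1·657+140=797,  q_6=1·61+13=74
a_7=2:  p_7=2·797+657=2251,  q_7=2·74+61=209
a_8=3:  p_8=3·2251+797=7550,  q_8=3·209+74=701
a_9=1:  p_9=1·7550+2251=9801,  q_9=1·701+209=910
→ (9801, 910).  Check: 9801²=96059601, 116·910²=96059600, difference 1.
n=2: (9801,910)∘(9801,910) = (9801·9801+116·910·910, 9801·910+910·9801) = (192119201,17837820)
n=3: (192119201,17837820)∘(9801,910) = (9801·192119201+116·910·17837820, 9801·17837820+910·192119201) = (3765920568201,349656946730)
n=4: (3765920568201,349656946730)∘(9801,910) = (9801·3765920568201+116·910·349656946730, 9801·349656946730+910·3765920568201) = (73819574785756801,6853975451963640)
n=5: (73819574785756801,6853975451963640)∘(9801,910) = (9801·73819574785756801+116·910·6853975451963640, 9801·6853975451963640+910·73819574785756801) = (1447011301184484245001,134351626459734324550)

9801 910
192119201 17837820
3765920568201 349656946730
73819574785756801 6853975451963640
1447011301184484245001 134351626459734324550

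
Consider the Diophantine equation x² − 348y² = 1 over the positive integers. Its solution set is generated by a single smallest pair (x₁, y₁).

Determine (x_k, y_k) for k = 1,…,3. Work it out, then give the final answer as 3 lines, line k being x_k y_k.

1567 84
4910977 263256
15391000351 825044220

[18; 1,1,1,8,1,1,1,36] for √348; ℓ=8 ⇒ convergent index 7
k=0  a_k=18  p_k/q_k = 18/1
k=1  a_k=1  p_k/q_k = 19/1
…
k=3  a_k=1  p_k/q_k = 56/3
k=4  a_k=8  p_k/q_k = 485/26
k=5  a_k=1  p_k/q_k = 541/29
k=6  a_k=1  p_k/q_k = 1026/55
k=7  a_k=1  p_k/q_k = 1567/84
(x₁, y₁) = (1567, 84);  1567² − 348·84² = 1 ✓
(1567+84√348)^2 = 4910977 + 263256√348
(1567+84√348)^3 = 15391000351 + 825044220√348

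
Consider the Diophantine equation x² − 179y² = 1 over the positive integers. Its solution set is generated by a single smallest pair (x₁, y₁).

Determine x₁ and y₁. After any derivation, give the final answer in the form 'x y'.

4190210 313191

d=179: √d = [13; 2,1,1,1,3,…,1,2,26] (ℓ=14, even), read p_13/q_13
i=0: a=13 ⇒ p=13, q=1
…
i=2: a=1 ⇒ p=40, q=3
i=3: a=1 ⇒ p=67, q=5
…
i=6: a=5 ⇒ p=2047, q=153
i=7: a=13 ⇒ p=26999, q=2018
…
i=10: a=1 ⇒ p=575167, q=42990
i=11: a=1 ⇒ p=1013292, q=75737
i=12: a=1 ⇒ p=1588459, q=118727
i=13: a=2 ⇒ p=4190210, q=313191
(x₁, y₁) = (4190210, 313191);  4190210² − 179·313191² = 1 ✓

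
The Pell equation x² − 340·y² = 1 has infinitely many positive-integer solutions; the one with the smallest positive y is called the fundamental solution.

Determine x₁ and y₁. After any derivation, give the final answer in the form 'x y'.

285769 15498

[18; 2,3,1,1,1,…,3,2,36] for √340; ℓ=14 ⇒ convergent index 13
a_0=18:  p_0=18·1+0=18,  q_0=18·0+1=1
a_1=2:  p_1=2·18+1=37,  q_1=2·1+0=2
a_2=3:  p_2=3·37+18=129,  q_2=3·2+1=7
…
a_4=1:  p_4=1·166+129=295,  q_4=1·9+7=16
a_5=1:  p_5=1·295+166=461,  q_5=1·16+9=25
a_6=1:  p_6=1·461+295=756,  q_6=1·25+16=41
a_7=8:  p_7=8·756+461=6509,  q_7=8·41+25=353
a_8=1:  p_8=1·6509+756=7265,  q_8=1·353+41=394
a_9=1:  p_9=1·7265+6509=13774,  q_9=1·394+353=747
…
a_11=1:  p_11=1·21039+13774=34813,  q_11=1·1141+747=1888
a_12=3:  p_12=3·34813+21039=125478,  q_12=3·1888+1141=6805
a_13=2:  p_13=2·125478+34813=285769,  q_13=2·6805+1888=15498
fundamental: x₁=285769, y₁=15498  (since 81663921361 − 340·240188004 = 1)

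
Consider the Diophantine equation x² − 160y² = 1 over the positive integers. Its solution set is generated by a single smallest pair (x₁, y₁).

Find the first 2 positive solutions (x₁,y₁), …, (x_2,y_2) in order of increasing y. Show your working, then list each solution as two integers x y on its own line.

721 57
1039681 82194

√160 = [12; 1,1,1,5,1,1,1,24, …], period ℓ=8 (even) → k=7
i=0: a=12 ⇒ p=12, q=1
i=1: a=1 ⇒ p=13, q=1
i=2: a=1 ⇒ p=25, q=2
i=3: a=1 ⇒ p=38, q=3
i=4: a=5 ⇒ p=215, q=17
i=5: a=1 ⇒ p=253, q=20
i=6: a=1 ⇒ p=468, q=37
i=7: a=1 ⇒ p=721, q=57
(x₁, y₁) = (721, 57);  721² − 160·57² = 1 ✓
n=2: (721,57)∘(721,57) = (721·721+160·57·57, 721·57+57·721) = (1039681,82194)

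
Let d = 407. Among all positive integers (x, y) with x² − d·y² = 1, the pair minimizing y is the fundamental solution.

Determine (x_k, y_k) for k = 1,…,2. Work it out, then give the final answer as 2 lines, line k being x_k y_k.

2663 132
14183137 703032

√407 → a₀=20, period (5,1,2,1,5,40); ℓ=6 even so k=5
a_0=20:  p_0=20·1+0=20,  q_0=20·0+1=1
…
a_3=2:  p_3=2·121+101=343,  q_3=2·6+5=17
a_4=1:  p_4=1·343+121=464,  q_4=1·17+6=23
a_5=5:  p_5=5·464+343=2663,  q_5=5·23+17=132
fundamental: x₁=2663, y₁=132  (since 7091569 − 407·17424 = 1)
n=2: (2663,132)∘(2663,132) = (2663·2663+407·132·132, 2663·132+132·2663) = (14183137,703032)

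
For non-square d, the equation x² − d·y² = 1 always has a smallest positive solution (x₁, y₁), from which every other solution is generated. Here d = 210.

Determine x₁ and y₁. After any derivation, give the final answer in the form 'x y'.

29 2

√210 → a₀=14, period (2,28); ℓ=2 even so k=1
step 0: (14, 1)  from 14·(1,0) + (0,1)
step 1: (29, 2)  from 2·(14,1) + (1,0)
→ (29, 2).  Check: 29²=841, 210·2²=840, difference 1.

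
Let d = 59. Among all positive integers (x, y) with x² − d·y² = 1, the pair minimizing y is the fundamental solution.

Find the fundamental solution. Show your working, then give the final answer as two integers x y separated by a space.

√59 → a₀=7, period (1,2,7,2,1,14); ℓ=6 even so k=5
i=0: a=7 ⇒ p=7, q=1
i=1: a=1 ⇒ p=8, q=1
i=2: a=2 ⇒ p=23, q=3
i=3: a=7 ⇒ p=169, q=22
i=4: a=2 ⇒ p=361, q=47
i=5: a=1 ⇒ p=530, q=69
(x₁, y₁) = (530, 69);  530² − 59·69² = 1 ✓

530 69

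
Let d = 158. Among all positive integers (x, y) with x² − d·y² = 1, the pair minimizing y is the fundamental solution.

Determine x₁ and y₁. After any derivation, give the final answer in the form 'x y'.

7743 616

d=158: √d = [12; 1,1,3,12,3,1,1,24] (ℓ=8, even), read p_7/q_7
i=0: a=12 ⇒ p=12, q=1
i=1: a=1 ⇒ p=13, q=1
i=2: a=1 ⇒ p=25, q=2
i=3: a=3 ⇒ p=88, q=7
i=4: a=12 ⇒ p=1081, q=86
i=5: a=3 ⇒ p=3331, q=265
i=6: a=1 ⇒ p=4412, q=351
i=7: a=1 ⇒ p=7743, q=616
→ (7743, 616).  Check: 7743²=59954049, 158·616²=59954048, difference 1.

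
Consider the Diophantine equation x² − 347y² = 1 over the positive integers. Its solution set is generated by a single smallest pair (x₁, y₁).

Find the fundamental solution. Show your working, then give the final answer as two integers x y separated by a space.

√347 → a₀=18, period (1,1,1,2,4,…,1,1,36); ℓ=14 even so k=13
i=0: a=18 ⇒ p=18, q=1
i=1: a=1 ⇒ p=19, q=1
…
i=6: a=1 ⇒ p=801, q=43
i=7: a=17 ⇒ p=14269, q=766
i=8: a=1 ⇒ p=15070, q=809
i=9: a=4 ⇒ p=74549, q=4002
i=10: a=2 ⇒ p=164168, q=8813
…
i=12: a=1 ⇒ p=402885, q=21628
i=13: a=1 ⇒ p=641602, q=34443
fundamental: x₁=641602, y₁=34443  (since 411653126404 − 347·1186320249 = 1)

641602 34443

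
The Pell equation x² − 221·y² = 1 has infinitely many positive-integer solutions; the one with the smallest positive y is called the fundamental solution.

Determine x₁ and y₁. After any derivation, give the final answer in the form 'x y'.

[14; 1,6,2,6,1,28] for √221; ℓ=6 ⇒ convergent index 5
step 0: (14, 1)  from 14·(1,0) + (0,1)
step 1: (15, 1)  from 1·(14,1) + (1,0)
…
step 3: (223, 15)  from 2·(104,7) + (15,1)
step 4: (1442, 97)  from 6·(223,15) + (104,7)
step 5: (1665, 112)  from 1·(1442,97) + (223,15)
→ (1665, 112).  Check: 1665²=2772225, 221·112²=2772224, difference 1.

1665 112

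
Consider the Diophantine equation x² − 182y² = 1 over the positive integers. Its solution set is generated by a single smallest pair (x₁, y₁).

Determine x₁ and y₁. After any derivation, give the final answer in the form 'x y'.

27 2

√182 → a₀=13, period (2,26); ℓ=2 even so k=1
k=0  a_k=13  p_k/q_k = 13/1
k=1  a_k=2  p_k/q_k = 27/2
→ (27, 2).  Check: 27²=729, 182·2²=728, difference 1.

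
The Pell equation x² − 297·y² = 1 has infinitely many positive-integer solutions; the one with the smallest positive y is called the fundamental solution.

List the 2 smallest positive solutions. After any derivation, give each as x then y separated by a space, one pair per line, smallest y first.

d=297: √d = [17; 4,3,1,1,2,1,1,3,4,34] (ℓ=10, even), read p_9/q_9
a_0=17:  p_0=17·1+0=17,  q_0=17·0+1=1
a_1=4:  p_1=4·17+1=69,  q_1=4·1+0=4
a_2=3:  p_2=3·69+17=224,  q_2=3·4+1=13
a_3=1:  p_3=1·224+69=293,  q_3=1·13+4=17
a_4=1:  p_4=1·293+224=517,  q_4=1·17+13=30
…
a_6=1:  p_6=1·1327+517=1844,  q_6=1·77+30=107
…
a_8=3:  p_8=3·3171+1844=11357,  q_8=3·184+107=659
a_9=4:  p_9=4·11357+3171=48599,  q_9=4·659+184=2820
fundamental: x₁=48599, y₁=2820  (since 2361862801 − 297·7952400 = 1)
n=2: (48599,2820)∘(48599,2820) = (48599·48599+297·2820·2820, 48599·2820+2820·48599) = (4723725601,274098360)

48599 2820
4723725601 274098360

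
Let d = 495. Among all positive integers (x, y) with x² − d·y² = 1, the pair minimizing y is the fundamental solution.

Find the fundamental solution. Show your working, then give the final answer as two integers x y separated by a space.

√495 = [22; 4,44, …], period ℓ=2 (even) → k=1
i=0: a=22 ⇒ p=22, q=1
i=1: a=4 ⇒ p=89, q=4
→ (89, 4).  Check: 89²=7921, 495·4²=7920, difference 1.

89 4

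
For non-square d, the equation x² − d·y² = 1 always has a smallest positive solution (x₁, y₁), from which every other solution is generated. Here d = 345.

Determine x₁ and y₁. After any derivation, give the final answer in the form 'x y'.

√345 = [18; 1,1,2,1,6,1,2,1,1,36, …], period ℓ=10 (even) → k=9
k=0  a_k=18  p_k/q_k = 18/1
k=1  a_k=1  p_k/q_k = 19/1
…
k=3  a_k=2  p_k/q_k = 93/5
…
k=7  a_k=2  p_k/q_k = 2879/155
k=8  a_k=1  p_k/q_k = 3882/209
k=9  a_k=1  p_k/q_k = 6761/364
(x₁, y₁) = (6761, 364);  6761² − 345·364² = 1 ✓

6761 364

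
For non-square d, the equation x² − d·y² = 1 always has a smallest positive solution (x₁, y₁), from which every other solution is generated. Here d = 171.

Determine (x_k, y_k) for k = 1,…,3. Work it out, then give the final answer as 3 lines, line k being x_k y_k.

170 13
57799 4420
19651490 1502787

d=171: √d = [13; 13,26] (ℓ=2, even), read p_1/q_1
step 0: (13, 1)  from 13·(1,0) + (0,1)
step 1: (170, 13)  from 13·(13,1) + (1,0)
→ (170, 13).  Check: 170²=28900, 171·13²=28899, difference 1.
k=2:  x_2 = 170·170+171·13·13 = 57799,  y_2 = 170·13+13·170 = 4420
k=3:  x_3 = 170·57799+171·13·4420 = 19651490,  y_3 = 170·4420+13·57799 = 1502787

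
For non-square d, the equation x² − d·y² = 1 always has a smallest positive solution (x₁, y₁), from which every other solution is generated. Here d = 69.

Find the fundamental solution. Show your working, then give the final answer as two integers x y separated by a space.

d=69: √d = [8; 3,3,1,4,1,3,3,16] (ℓ=8, even), read p_7/q_7
i=0: a=8 ⇒ p=8, q=1
…
i=3: a=1 ⇒ p=108, q=13
…
i=6: a=3 ⇒ p=2384, q=287
i=7: a=3 ⇒ p=7775, q=936
→ (7775, 936).  Check: 7775²=60450625, 69·936²=60450624, difference 1.

7775 936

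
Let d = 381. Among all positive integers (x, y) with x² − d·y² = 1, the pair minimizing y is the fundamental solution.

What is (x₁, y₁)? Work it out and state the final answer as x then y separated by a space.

[19; 1,1,12,1,1,38] for √381; ℓ=6 ⇒ convergent index 5
i=0: a=19 ⇒ p=19, q=1
i=1: a=1 ⇒ p=20, q=1
i=2: a=1 ⇒ p=39, q=2
i=3: a=12 ⇒ p=488, q=25
i=4: a=1 ⇒ p=527, q=27
i=5: a=1 ⇒ p=1015, q=52
(x₁, y₁) = (1015, 52);  1015² − 381·52² = 1 ✓

1015 52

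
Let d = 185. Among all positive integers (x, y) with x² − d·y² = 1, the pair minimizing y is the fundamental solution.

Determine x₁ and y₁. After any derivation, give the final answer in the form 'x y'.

9249 680

√185 = [13; 1,1,1,1,26, …], period ℓ=5 (odd) → k=9
a_0=13:  p_0=13·1+0=13,  q_0=13·0+1=1
a_1=1:  p_1=1·13+1=14,  q_1=1·1+0=1
…
a_3=1:  p_3=1·27+14=41,  q_3=1·2+1=3
…
a_6=1:  p_6=1·1809+68=1877,  q_6=1·133+5=138
a_7=1:  p_7=1·1877+1809=3686,  q_7=1·138+133=271
a_8=1:  p_8=1·3686+1877=5563,  q_8=1·271+138=409
a_9=1:  p_9=1·5563+3686=9249,  q_9=1·409+271=680
(x₁, y₁) = (9249, 680);  9249² − 185·680² = 1 ✓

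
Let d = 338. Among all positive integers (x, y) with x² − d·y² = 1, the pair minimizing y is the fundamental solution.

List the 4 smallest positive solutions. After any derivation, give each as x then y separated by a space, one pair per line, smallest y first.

√338 → a₀=18, period (2,1,1,2,36); ℓ=5 odd so k=9
i=0: a=18 ⇒ p=18, q=1
i=1: a=2 ⇒ p=37, q=2
i=2: a=1 ⇒ p=55, q=3
…
i=5: a=36 ⇒ p=8696, q=473
i=6: a=2 ⇒ p=17631, q=959
i=7: a=1 ⇒ p=26327, q=1432
i=8: a=1 ⇒ p=43958, q=2391
i=9: a=2 ⇒ p=114243, q=6214
→ (114243, 6214).  Check: 114243²=13051463049, 338·6214²=13051463048, difference 1.
(114243+6214√338)^2 = 26102926097 + 1419812004√338
(114243+6214√338)^3 = 5964153172084899 + 324407165539730√338
(114243+6214√338)^4 = 1362725501650887306817 + 74122495624090936776√338

114243 6214
26102926097 1419812004
5964153172084899 324407165539730
1362725501650887306817 74122495624090936776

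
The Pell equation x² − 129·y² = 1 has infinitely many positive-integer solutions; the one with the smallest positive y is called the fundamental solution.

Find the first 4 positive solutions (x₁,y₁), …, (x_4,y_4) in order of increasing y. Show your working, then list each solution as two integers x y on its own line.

16855 1484
568182049 50025640
19153416854935 1686364322916
645661681611676801 56847341275472720

d=129: √d = [11; 2,1,3,1,6,1,3,1,2,22] (ℓ=10, even), read p_9/q_9
step 0: (11, 1)  from 11·(1,0) + (0,1)
…
step 6: (1238, 109)  from 1·(1079,95) + (159,14)
step 7: (4793, 422)  from 3·(1238,109) + (1079,95)
step 8: (6031, 531)  from 1·(4793,422) + (1238,109)
step 9: (16855, 1484)  from 2·(6031,531) + (4793,422)
fundamental: x₁=16855, y₁=1484  (since 284091025 − 129·2202256 = 1)
(x_2, y_2) = (16855·16855 + 129·1484·1484, 16855·1484 + 1484·16855) = (568182049, 50025640)
(x_3, y_3) = (16855·568182049 + 129·1484·50025640, 16855·50025640 + 1484·568182049) = (19153416854935, 1686364322916)
(x_4, y_4) = (16855·19153416854935 + 129·1484·1686364322916, 16855·1686364322916 + 1484·19153416854935) = (645661681611676801, 56847341275472720)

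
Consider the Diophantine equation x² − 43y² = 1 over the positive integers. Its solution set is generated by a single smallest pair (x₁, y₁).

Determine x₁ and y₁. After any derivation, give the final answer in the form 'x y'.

√43 → a₀=6, period (1,1,3,1,5,1,3,1,1,12); ℓ=10 even so k=9
step 0: (6, 1)  from 6·(1,0) + (0,1)
step 1: (7, 1)  from 1·(6,1) + (1,0)
…
step 3: (46, 7)  from 3·(13,2) + (7,1)
step 4: (59, 9)  from 1·(46,7) + (13,2)
step 5: (341, 52)  from 5·(59,9) + (46,7)
…
step 7: (1541, 235)  from 3·(400,61) + (341,52)
step 8: (1941, 296)  from 1·(1541,235) + (400,61)
step 9: (3482, 531)  from 1·(1941,296) + (1541,235)
fundamental: x₁=3482, y₁=531  (since 12124324 − 43·281961 = 1)

3482 531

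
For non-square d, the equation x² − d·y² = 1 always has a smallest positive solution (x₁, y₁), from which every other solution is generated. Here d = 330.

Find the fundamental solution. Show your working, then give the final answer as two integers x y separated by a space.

d=330: √d = [18; 6,36] (ℓ=2, even), read p_1/q_1
i=0: a=18 ⇒ p=18, q=1
i=1: a=6 ⇒ p=109, q=6
→ (109, 6).  Check: 109²=11881, 330·6²=11880, difference 1.

109 6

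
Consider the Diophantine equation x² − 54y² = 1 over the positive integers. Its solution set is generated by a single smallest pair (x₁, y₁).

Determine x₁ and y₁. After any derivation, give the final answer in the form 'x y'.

485 66

d=54: √d = [7; 2,1,6,1,2,14] (ℓ=6, even), read p_5/q_5
i=0: a=7 ⇒ p=7, q=1
i=1: a=2 ⇒ p=15, q=2
i=2: a=1 ⇒ p=22, q=3
i=3: a=6 ⇒ p=147, q=20
i=4: a=1 ⇒ p=169, q=23
i=5: a=2 ⇒ p=485, q=66
fundamental: x₁=485, y₁=66  (since 235225 − 54·4356 = 1)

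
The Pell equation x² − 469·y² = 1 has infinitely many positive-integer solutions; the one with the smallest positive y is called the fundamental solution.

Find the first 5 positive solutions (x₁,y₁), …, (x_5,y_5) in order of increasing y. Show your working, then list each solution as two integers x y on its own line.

[21; 1,1,1,10,6,10,1,1,1,42] for √469; ℓ=10 ⇒ convergent index 9
k=0  a_k=21  p_k/q_k = 21/1
…
k=6  a_k=10  p_k/q_k = 42923/1982
k=7  a_k=1  p_k/q_k = 47146/2177
k=8  a_k=1  p_k/q_k = 90069/4159
k=9  a_k=1  p_k/q_k = 137215/6336
→ (137215, 6336).  Check: 137215²=18827956225, 469·6336²=18827956224, difference 1.
n=2: (137215,6336)∘(137215,6336) = (137215·137215+469·6336·6336, 137215·6336+6336·137215) = (37655912449,1738788480)
n=3: (37655912449,1738788480)∘(137215,6336) = (137215·37655912449+469·6336·1738788480, 137215·1738788480+6336·37655912449) = (10333912053241855,477175722560064)
n=4: (10333912053241855,477175722560064)∘(137215,6336) = (137215·10333912053241855+469·6336·477175722560064, 137215·477175722560064+6336·10333912053241855) = (2835935484733506355201,130951333540419575040)
n=5: (2835935484733506355201,130951333540419575040)∘(137215,6336) = (137215·2835935484733506355201+469·6336·130951333540419575040, 137215·130951333540419575040+6336·2835935484733506355201) = (778265775065082237004568575,35936974463020168255667136)

137215 6336
37655912449 1738788480
10333912053241855 477175722560064
2835935484733506355201 130951333540419575040
778265775065082237004568575 35936974463020168255667136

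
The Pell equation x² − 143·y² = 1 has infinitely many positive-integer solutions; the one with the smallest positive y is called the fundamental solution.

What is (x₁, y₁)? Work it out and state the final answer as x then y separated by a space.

√143 = [11; 1,22, …], period ℓ=2 (even) → k=1
a_0=11:  p_0=11·1+0=11,  q_0=11·0+1=1
a_1=1:  p_1=1·11+1=12,  q_1=1·1+0=1
→ (12, 1).  Check: 12²=144, 143·1²=143, difference 1.

12 1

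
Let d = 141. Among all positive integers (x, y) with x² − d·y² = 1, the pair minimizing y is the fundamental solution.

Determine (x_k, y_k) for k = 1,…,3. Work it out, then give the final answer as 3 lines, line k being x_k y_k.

d=141: √d = [11; 1,6,1,22] (ℓ=4, even), read p_3/q_3
step 0: (11, 1)  from 11·(1,0) + (0,1)
step 1: (12, 1)  from 1·(11,1) + (1,0)
step 2: (83, 7)  from 6·(12,1) + (11,1)
step 3: (95, 8)  from 1·(83,7) + (12,1)
(x₁, y₁) = (95, 8);  95² − 141·8² = 1 ✓
(x_2, y_2) = (95·95 + 141·8·8, 95·8 + 8·95) = (18049, 1520)
(x_3, y_3) = (95·18049 + 141·8·1520, 95·1520 + 8·18049) = (3429215, 288792)

95 8
18049 1520
3429215 288792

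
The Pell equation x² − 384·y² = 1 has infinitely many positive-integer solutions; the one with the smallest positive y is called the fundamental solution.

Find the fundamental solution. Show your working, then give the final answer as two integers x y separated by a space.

[19; 1,1,2,9,2,1,1,38] for √384; ℓ=8 ⇒ convergent index 7
step 0: (19, 1)  from 19·(1,0) + (0,1)
…
step 3: (98, 5)  from 2·(39,2) + (20,1)
…
step 6: (2861, 146)  from 1·(1940,99) + (921,47)
step 7: (4801, 245)  from 1·(2861,146) + (1940,99)
fundamental: x₁=4801, y₁=245  (since 23049601 − 384·60025 = 1)

4801 245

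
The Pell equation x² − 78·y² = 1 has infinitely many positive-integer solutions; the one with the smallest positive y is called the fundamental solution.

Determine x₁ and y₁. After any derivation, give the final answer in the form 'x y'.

√78 = [8; 1,4,1,16, …], period ℓ=4 (even) → k=3
a_0=8:  p_0=8·1+0=8,  q_0=8·0+1=1
…
a_2=4:  p_2=4·9+8=44,  q_2=4·1+1=5
a_3=1:  p_3=1·44+9=53,  q_3=1·5+1=6
(x₁, y₁) = (53, 6);  53² − 78·6² = 1 ✓

53 6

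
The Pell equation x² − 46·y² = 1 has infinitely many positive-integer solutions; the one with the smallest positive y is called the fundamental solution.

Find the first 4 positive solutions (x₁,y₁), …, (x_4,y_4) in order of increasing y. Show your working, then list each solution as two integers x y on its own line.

d=46: √d = [6; 1,3,1,1,2,6,2,1,1,3,1,12] (ℓ=12, even), read p_11/q_11
k=0  a_k=6  p_k/q_k = 6/1
…
k=2  a_k=3  p_k/q_k = 27/4
k=3  a_k=1  p_k/q_k = 34/5
k=4  a_k=1  p_k/q_k = 61/9
k=5  a_k=2  p_k/q_k = 156/23
k=6  a_k=6  p_k/q_k = 997/147
k=7  a_k=2  p_k/q_k = 2150/317
k=8  a_k=1  p_k/q_k = 3147/464
…
k=10  a_k=3  p_k/q_k = 19038/2807
k=11  a_k=1  p_k/q_k = 24335/3588
→ (24335, 3588).  Check: 24335²=592192225, 46·3588²=592192224, difference 1.
k=2:  x_2 = 24335·24335+46·3588·3588 = 1184384449,  y_2 = 24335·3588+3588·24335 = 174627960
k=3:  x_3 = 24335·1184384449+46·3588·174627960 = 57643991108495,  y_3 = 24335·174627960+3588·1184384449 = 8499142809612
k=4:  x_4 = 24335·57643991108495+46·3588·8499142809612 = 2805533046066067201,  y_4 = 24335·8499142809612+3588·57643991108495 = 413653280369188080

24335 3588
1184384449 174627960
57643991108495 8499142809612
2805533046066067201 413653280369188080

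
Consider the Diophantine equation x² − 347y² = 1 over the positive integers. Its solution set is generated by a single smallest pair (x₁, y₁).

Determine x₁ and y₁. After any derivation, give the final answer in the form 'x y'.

[18; 1,1,1,2,4,…,1,1,36] for √347; ℓ=14 ⇒ convergent index 13
k=0  a_k=18  p_k/q_k = 18/1
…
k=4  a_k=2  p_k/q_k = 149/8
k=5  a_k=4  p_k/q_k = 652/35
…
k=11  a_k=1  p_k/q_k = 238717/12815
k=12  a_k=1  p_k/q_k = 402885/21628
k=13  a_k=1  p_k/q_k = 641602/34443
→ (641602, 34443).  Check: 641602²=411653126404, 347·34443²=411653126403, difference 1.

641602 34443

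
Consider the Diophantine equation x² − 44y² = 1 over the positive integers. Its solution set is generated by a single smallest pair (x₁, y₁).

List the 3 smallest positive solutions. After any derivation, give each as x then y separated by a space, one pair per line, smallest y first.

199 30
79201 11940
31521799 4752090

√44 = [6; 1,1,1,2,1,1,1,12, …], period ℓ=8 (even) → k=7
k=0  a_k=6  p_k/q_k = 6/1
k=1  a_k=1  p_k/q_k = 7/1
…
k=3  a_k=1  p_k/q_k = 20/3
k=4  a_k=2  p_k/q_k = 53/8
…
k=6  a_k=1  p_k/q_k = 126/19
k=7  a_k=1  p_k/q_k = 199/30
fundamental: x₁=199, y₁=30  (since 39601 − 44·900 = 1)
k=2:  x_2 = 199·199+44·30·30 = 79201,  y_2 = 199·30+30·199 = 11940
k=3:  x_3 = 199·79201+44·30·11940 = 31521799,  y_3 = 199·11940+30·79201 = 4752090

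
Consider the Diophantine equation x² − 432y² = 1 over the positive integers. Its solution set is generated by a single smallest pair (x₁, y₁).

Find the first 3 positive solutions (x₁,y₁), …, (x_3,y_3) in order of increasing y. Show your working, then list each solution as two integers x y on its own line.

√432 = [20; 1,3,1,1,1,3,1,40, …], period ℓ=8 (even) → k=7
i=0: a=20 ⇒ p=20, q=1
i=1: a=1 ⇒ p=21, q=1
i=2: a=3 ⇒ p=83, q=4
i=3: a=1 ⇒ p=104, q=5
i=4: a=1 ⇒ p=187, q=9
i=5: a=1 ⇒ p=291, q=14
i=6: a=3 ⇒ p=1060, q=51
i=7: a=1 ⇒ p=1351, q=65
fundamental: x₁=1351, y₁=65  (since 1825201 − 432·4225 = 1)
k=2:  x_2 = 1351·1351+432·65·65 = 3650401,  y_2 = 1351·65+65·1351 = 175630
k=3:  x_3 = 1351·3650401+432·65·175630 = 9863382151,  y_3 = 1351·175630+65·3650401 = 474552195

1351 65
3650401 175630
9863382151 474552195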